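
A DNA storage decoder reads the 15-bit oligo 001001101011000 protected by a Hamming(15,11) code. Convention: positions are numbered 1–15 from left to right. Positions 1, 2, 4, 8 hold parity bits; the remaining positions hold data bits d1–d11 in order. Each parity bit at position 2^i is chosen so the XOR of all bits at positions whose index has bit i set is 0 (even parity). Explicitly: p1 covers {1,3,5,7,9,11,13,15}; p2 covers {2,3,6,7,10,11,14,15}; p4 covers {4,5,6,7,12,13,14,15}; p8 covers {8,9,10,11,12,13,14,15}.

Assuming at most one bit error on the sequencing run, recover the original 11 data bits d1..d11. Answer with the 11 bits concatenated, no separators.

s1 (pos 1,3,5,7,9,11,13,15): 0⊕1⊕0⊕1⊕1⊕1⊕0⊕0 = 0
s2 (pos 2,3,6,7,10,11,14,15): 0⊕1⊕1⊕1⊕0⊕1⊕0⊕0 = 0
s4 (pos 4,5,6,7,12,13,14,15): 0⊕0⊕1⊕1⊕1⊕0⊕0⊕0 = 1
s8 (pos 8,9,10,11,12,13,14,15): 0⊕1⊕0⊕1⊕1⊕0⊕0⊕0 = 1
Syndrome s8…s1 = 1100 → error at position 12.
Flip position 12: 001001101011000 → 001001101010000
Read data bits from positions 3,5,6,7,9,10,11,12,13,14,15: 10111010000

10111010000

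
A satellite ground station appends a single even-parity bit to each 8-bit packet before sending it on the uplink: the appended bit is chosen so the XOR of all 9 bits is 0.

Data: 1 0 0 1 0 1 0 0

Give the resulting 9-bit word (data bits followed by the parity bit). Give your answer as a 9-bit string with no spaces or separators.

100101001

XOR of the 8 data bits: 1⊕0⊕0⊕1⊕0⊕1⊕0⊕0 = 1
Parity bit = 1 (so all 9 bits XOR to 0).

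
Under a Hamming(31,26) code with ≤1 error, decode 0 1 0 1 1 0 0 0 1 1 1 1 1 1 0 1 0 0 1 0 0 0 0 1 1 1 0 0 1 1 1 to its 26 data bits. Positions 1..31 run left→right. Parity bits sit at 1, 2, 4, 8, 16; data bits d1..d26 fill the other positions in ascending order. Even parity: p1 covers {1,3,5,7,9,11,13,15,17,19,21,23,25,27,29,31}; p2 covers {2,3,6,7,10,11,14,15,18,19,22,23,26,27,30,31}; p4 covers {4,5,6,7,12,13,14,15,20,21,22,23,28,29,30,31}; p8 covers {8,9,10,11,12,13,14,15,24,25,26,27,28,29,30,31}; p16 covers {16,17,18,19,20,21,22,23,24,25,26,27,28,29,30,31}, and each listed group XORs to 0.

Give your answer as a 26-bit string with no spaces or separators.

s1 (pos 1,3,5,7,9,11,13,15,17,19,21,23,25,27,29,31): 0⊕0⊕1⊕0⊕1⊕1⊕1⊕0⊕0⊕1⊕0⊕0⊕1⊕0⊕1⊕1 = 0
s2 (pos 2,3,6,7,10,11,14,15,18,19,22,23,26,27,30,31): 1⊕0⊕0⊕0⊕1⊕1⊕1⊕0⊕0⊕1⊕0⊕0⊕1⊕0⊕1⊕1 = 0
s4 (pos 4,5,6,7,12,13,14,15,20,21,22,23,28,29,30,31): 1⊕1⊕0⊕0⊕1⊕1⊕1⊕0⊕0⊕0⊕0⊕0⊕0⊕1⊕1⊕1 = 0
s8 (pos 8,9,10,11,12,13,14,15,24,25,26,27,28,29,30,31): 0⊕1⊕1⊕1⊕1⊕1⊕1⊕0⊕1⊕1⊕1⊕0⊕0⊕1⊕1⊕1 = 0
s16 (pos 16,17,18,19,20,21,22,23,24,25,26,27,28,29,30,31): 1⊕0⊕0⊕1⊕0⊕0⊕0⊕0⊕1⊕1⊕1⊕0⊕0⊕1⊕1⊕1 = 0
Syndrome s16…s1 = 00000 → no error.
Read data bits from positions 3,5,6,7,9,10,11,12,13,14,15,17,18,19,20,21,22,23,24,25,26,27,28,29,30,31: 01001111110001000011100111

01001111110001000011100111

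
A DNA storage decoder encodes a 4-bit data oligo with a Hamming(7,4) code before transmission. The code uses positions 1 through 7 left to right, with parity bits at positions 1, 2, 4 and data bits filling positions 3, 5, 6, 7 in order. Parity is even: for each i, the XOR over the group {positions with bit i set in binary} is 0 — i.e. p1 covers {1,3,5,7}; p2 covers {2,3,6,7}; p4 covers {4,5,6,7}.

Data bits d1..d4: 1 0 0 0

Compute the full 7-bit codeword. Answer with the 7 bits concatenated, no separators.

Place data at non-parity positions: p1 p2 1 p4 0 0 0
p1 (pos 1,3,5,7): XOR of data positions = 1⊕0⊕0 = 1
p2 (pos 2,3,6,7): XOR of data positions = 1⊕0⊕0 = 1
p4 (pos 4,5,6,7): XOR of data positions = 0⊕0⊕0 = 0
Codeword: 1110000

1110000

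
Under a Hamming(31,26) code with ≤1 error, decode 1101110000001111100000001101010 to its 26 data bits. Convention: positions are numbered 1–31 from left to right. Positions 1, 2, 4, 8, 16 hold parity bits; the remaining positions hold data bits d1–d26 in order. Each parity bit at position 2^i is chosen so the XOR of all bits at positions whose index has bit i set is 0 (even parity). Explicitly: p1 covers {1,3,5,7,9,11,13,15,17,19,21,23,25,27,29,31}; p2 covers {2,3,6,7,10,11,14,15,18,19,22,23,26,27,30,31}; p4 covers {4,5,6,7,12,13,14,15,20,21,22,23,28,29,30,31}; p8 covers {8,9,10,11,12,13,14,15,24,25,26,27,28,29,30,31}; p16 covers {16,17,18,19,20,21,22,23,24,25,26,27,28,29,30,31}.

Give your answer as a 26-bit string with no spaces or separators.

s1 (pos 1,3,5,7,9,11,13,15,17,19,21,23,25,27,29,31): 1⊕0⊕1⊕0⊕0⊕0⊕1⊕1⊕1⊕0⊕0⊕0⊕1⊕0⊕0⊕0 = 0
s2 (pos 2,3,6,7,10,11,14,15,18,19,22,23,26,27,30,31): 1⊕0⊕1⊕0⊕0⊕0⊕1⊕1⊕0⊕0⊕0⊕0⊕1⊕0⊕1⊕0 = 0
s4 (pos 4,5,6,7,12,13,14,15,20,21,22,23,28,29,30,31): 1⊕1⊕1⊕0⊕0⊕1⊕1⊕1⊕0⊕0⊕0⊕0⊕1⊕0⊕1⊕0 = 0
s8 (pos 8,9,10,11,12,13,14,15,24,25,26,27,28,29,30,31): 0⊕0⊕0⊕0⊕0⊕1⊕1⊕1⊕0⊕1⊕1⊕0⊕1⊕0⊕1⊕0 = 1
s16 (pos 16,17,18,19,20,21,22,23,24,25,26,27,28,29,30,31): 1⊕1⊕0⊕0⊕0⊕0⊕0⊕0⊕0⊕1⊕1⊕0⊕1⊕0⊕1⊕0 = 0
Syndrome s16…s1 = 01000 → error at position 8.
Flip position 8: 1101110000001111100000001101010 → 1101110100001111100000001101010
Read data bits from positions 3,5,6,7,9,10,11,12,13,14,15,17,18,19,20,21,22,23,24,25,26,27,28,29,30,31: 01100000111100000001101010

01100000111100000001101010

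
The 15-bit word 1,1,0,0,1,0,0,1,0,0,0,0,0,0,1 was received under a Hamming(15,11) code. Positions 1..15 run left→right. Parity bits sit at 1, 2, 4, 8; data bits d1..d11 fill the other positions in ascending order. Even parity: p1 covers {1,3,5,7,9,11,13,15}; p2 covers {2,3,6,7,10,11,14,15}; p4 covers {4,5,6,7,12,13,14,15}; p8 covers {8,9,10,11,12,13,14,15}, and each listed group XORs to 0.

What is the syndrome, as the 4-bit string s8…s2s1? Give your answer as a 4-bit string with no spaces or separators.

s1 (pos 1,3,5,7,9,11,13,15): 1⊕0⊕1⊕0⊕0⊕0⊕0⊕1 = 1
s2 (pos 2,3,6,7,10,11,14,15): 1⊕0⊕0⊕0⊕0⊕0⊕0⊕1 = 0
s4 (pos 4,5,6,7,12,13,14,15): 0⊕1⊕0⊕0⊕0⊕0⊕0⊕1 = 0
s8 (pos 8,9,10,11,12,13,14,15): 1⊕0⊕0⊕0⊕0⊕0⊕0⊕1 = 0
Syndrome s8…s1 = 0001 → error at position 1.

0001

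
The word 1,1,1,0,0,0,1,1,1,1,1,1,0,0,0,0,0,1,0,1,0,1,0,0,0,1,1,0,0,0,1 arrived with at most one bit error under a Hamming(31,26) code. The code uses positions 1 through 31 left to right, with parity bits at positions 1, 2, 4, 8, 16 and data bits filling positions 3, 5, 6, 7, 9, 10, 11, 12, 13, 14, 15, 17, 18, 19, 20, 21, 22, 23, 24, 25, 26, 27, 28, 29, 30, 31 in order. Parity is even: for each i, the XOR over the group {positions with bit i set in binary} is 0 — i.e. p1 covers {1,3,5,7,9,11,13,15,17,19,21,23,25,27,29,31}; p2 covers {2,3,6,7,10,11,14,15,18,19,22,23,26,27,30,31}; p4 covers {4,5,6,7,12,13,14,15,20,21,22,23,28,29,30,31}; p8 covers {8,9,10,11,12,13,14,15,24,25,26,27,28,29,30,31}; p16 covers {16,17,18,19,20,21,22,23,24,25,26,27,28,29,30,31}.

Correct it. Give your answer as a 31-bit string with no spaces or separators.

s1 (pos 1,3,5,7,9,11,13,15,17,19,21,23,25,27,29,31): 1⊕1⊕0⊕1⊕1⊕1⊕0⊕0⊕0⊕0⊕0⊕0⊕0⊕1⊕0⊕1 = 1
s2 (pos 2,3,6,7,10,11,14,15,18,19,22,23,26,27,30,31): 1⊕1⊕0⊕1⊕1⊕1⊕0⊕0⊕1⊕0⊕1⊕0⊕1⊕1⊕0⊕1 = 0
s4 (pos 4,5,6,7,12,13,14,15,20,21,22,23,28,29,30,31): 0⊕0⊕0⊕1⊕1⊕0⊕0⊕0⊕1⊕0⊕1⊕0⊕0⊕0⊕0⊕1 = 1
s8 (pos 8,9,10,11,12,13,14,15,24,25,26,27,28,29,30,31): 1⊕1⊕1⊕1⊕1⊕0⊕0⊕0⊕0⊕0⊕1⊕1⊕0⊕0⊕0⊕1 = 0
s16 (pos 16,17,18,19,20,21,22,23,24,25,26,27,28,29,30,31): 0⊕0⊕1⊕0⊕1⊕0⊕1⊕0⊕0⊕0⊕1⊕1⊕0⊕0⊕0⊕1 = 0
Syndrome s16…s1 = 00101 → error at position 5.
Flip position 5: 1110001111110000010101000110001 → 1110101111110000010101000110001

1110101111110000010101000110001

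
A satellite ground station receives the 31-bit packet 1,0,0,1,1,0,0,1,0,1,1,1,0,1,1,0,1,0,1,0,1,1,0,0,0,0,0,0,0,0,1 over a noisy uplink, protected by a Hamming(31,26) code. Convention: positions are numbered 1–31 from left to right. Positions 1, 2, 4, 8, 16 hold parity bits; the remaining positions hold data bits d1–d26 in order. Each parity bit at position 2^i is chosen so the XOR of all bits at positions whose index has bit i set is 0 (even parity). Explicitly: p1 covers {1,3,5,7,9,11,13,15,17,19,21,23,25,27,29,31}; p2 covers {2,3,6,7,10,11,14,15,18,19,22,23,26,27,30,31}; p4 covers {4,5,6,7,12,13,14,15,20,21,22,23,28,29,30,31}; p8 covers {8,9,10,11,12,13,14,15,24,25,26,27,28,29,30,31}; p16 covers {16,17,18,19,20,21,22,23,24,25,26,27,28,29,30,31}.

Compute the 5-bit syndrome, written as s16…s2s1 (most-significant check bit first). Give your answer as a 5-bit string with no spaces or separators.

s1 (pos 1,3,5,7,9,11,13,15,17,19,21,23,25,27,29,31): 1⊕0⊕1⊕0⊕0⊕1⊕0⊕1⊕1⊕1⊕1⊕0⊕0⊕0⊕0⊕1 = 0
s2 (pos 2,3,6,7,10,11,14,15,18,19,22,23,26,27,30,31): 0⊕0⊕0⊕0⊕1⊕1⊕1⊕1⊕0⊕1⊕1⊕0⊕0⊕0⊕0⊕1 = 1
s4 (pos 4,5,6,7,12,13,14,15,20,21,22,23,28,29,30,31): 1⊕1⊕0⊕0⊕1⊕0⊕1⊕1⊕0⊕1⊕1⊕0⊕0⊕0⊕0⊕1 = 0
s8 (pos 8,9,10,11,12,13,14,15,24,25,26,27,28,29,30,31): 1⊕0⊕1⊕1⊕1⊕0⊕1⊕1⊕0⊕0⊕0⊕0⊕0⊕0⊕0⊕1 = 1
s16 (pos 16,17,18,19,20,21,22,23,24,25,26,27,28,29,30,31): 0⊕1⊕0⊕1⊕0⊕1⊕1⊕0⊕0⊕0⊕0⊕0⊕0⊕0⊕0⊕1 = 1
Syndrome s16…s1 = 11010 → error at position 26.

11010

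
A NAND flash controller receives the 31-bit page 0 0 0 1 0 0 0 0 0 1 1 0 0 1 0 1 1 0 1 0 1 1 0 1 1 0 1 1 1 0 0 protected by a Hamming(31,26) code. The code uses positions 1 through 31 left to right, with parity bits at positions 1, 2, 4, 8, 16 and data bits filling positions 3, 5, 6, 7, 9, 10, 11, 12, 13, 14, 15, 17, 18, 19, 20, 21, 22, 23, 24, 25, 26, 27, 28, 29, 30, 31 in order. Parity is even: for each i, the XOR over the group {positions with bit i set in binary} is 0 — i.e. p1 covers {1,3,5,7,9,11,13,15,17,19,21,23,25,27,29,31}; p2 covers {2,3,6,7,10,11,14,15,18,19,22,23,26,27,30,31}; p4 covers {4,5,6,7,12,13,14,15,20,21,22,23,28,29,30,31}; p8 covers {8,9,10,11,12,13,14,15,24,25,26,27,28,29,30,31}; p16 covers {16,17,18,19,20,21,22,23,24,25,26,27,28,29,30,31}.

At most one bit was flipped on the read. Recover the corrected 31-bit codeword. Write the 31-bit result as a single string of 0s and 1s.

1001000001100101101011011011100

s1 (pos 1,3,5,7,9,11,13,15,17,19,21,23,25,27,29,31): 0⊕0⊕0⊕0⊕0⊕1⊕0⊕0⊕1⊕1⊕1⊕0⊕1⊕1⊕1⊕0 = 1
s2 (pos 2,3,6,7,10,11,14,15,18,19,22,23,26,27,30,31): 0⊕0⊕0⊕0⊕1⊕1⊕1⊕0⊕0⊕1⊕1⊕0⊕0⊕1⊕0⊕0 = 0
s4 (pos 4,5,6,7,12,13,14,15,20,21,22,23,28,29,30,31): 1⊕0⊕0⊕0⊕0⊕0⊕1⊕0⊕0⊕1⊕1⊕0⊕1⊕1⊕0⊕0 = 0
s8 (pos 8,9,10,11,12,13,14,15,24,25,26,27,28,29,30,31): 0⊕0⊕1⊕1⊕0⊕0⊕1⊕0⊕1⊕1⊕0⊕1⊕1⊕1⊕0⊕0 = 0
s16 (pos 16,17,18,19,20,21,22,23,24,25,26,27,28,29,30,31): 1⊕1⊕0⊕1⊕0⊕1⊕1⊕0⊕1⊕1⊕0⊕1⊕1⊕1⊕0⊕0 = 0
Syndrome s16…s1 = 00001 → error at position 1.
Flip position 1: 0001000001100101101011011011100 → 1001000001100101101011011011100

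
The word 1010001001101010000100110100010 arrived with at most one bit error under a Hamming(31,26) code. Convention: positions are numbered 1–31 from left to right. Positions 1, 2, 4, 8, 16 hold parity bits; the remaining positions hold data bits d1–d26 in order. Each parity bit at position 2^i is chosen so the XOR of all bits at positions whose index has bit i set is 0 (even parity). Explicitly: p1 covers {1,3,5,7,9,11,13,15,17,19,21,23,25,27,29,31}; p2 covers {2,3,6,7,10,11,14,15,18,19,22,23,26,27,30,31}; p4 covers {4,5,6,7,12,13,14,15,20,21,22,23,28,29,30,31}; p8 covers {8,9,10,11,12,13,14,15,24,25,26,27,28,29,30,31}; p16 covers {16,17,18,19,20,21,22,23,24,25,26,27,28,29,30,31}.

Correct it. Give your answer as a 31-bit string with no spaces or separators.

s1 (pos 1,3,5,7,9,11,13,15,17,19,21,23,25,27,29,31): 1⊕1⊕0⊕1⊕0⊕1⊕1⊕1⊕0⊕0⊕0⊕1⊕0⊕0⊕0⊕0 = 1
s2 (pos 2,3,6,7,10,11,14,15,18,19,22,23,26,27,30,31): 0⊕1⊕0⊕1⊕1⊕1⊕0⊕1⊕0⊕0⊕0⊕1⊕1⊕0⊕1⊕0 = 0
s4 (pos 4,5,6,7,12,13,14,15,20,21,22,23,28,29,30,31): 0⊕0⊕0⊕1⊕0⊕1⊕0⊕1⊕1⊕0⊕0⊕1⊕0⊕0⊕1⊕0 = 0
s8 (pos 8,9,10,11,12,13,14,15,24,25,26,27,28,29,30,31): 0⊕0⊕1⊕1⊕0⊕1⊕0⊕1⊕1⊕0⊕1⊕0⊕0⊕0⊕1⊕0 = 1
s16 (pos 16,17,18,19,20,21,22,23,24,25,26,27,28,29,30,31): 0⊕0⊕0⊕0⊕1⊕0⊕0⊕1⊕1⊕0⊕1⊕0⊕0⊕0⊕1⊕0 = 1
Syndrome s16…s1 = 11001 → error at position 25.
Flip position 25: 1010001001101010000100110100010 → 1010001001101010000100111100010

1010001001101010000100111100010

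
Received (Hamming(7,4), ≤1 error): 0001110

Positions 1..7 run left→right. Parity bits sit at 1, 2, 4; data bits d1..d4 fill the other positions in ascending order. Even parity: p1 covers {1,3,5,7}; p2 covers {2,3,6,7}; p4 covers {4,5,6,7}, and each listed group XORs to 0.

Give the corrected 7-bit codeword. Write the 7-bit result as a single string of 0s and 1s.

0001111

s1 (pos 1,3,5,7): 0⊕0⊕1⊕0 = 1
s2 (pos 2,3,6,7): 0⊕0⊕1⊕0 = 1
s4 (pos 4,5,6,7): 1⊕1⊕1⊕0 = 1
Syndrome s4…s1 = 111 → error at position 7.
Flip position 7: 0001110 → 0001111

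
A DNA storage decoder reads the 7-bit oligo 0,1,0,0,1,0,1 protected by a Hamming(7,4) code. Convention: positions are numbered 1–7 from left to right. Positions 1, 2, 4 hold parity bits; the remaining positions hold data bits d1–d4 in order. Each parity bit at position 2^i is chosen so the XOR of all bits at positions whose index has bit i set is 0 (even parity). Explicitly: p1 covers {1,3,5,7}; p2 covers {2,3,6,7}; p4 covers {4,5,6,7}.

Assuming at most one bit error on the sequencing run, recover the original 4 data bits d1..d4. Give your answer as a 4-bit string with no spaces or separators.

0101

s1 (pos 1,3,5,7): 0⊕0⊕1⊕1 = 0
s2 (pos 2,3,6,7): 1⊕0⊕0⊕1 = 0
s4 (pos 4,5,6,7): 0⊕1⊕0⊕1 = 0
Syndrome s4…s1 = 000 → no error.
Read data bits from positions 3,5,6,7: 0101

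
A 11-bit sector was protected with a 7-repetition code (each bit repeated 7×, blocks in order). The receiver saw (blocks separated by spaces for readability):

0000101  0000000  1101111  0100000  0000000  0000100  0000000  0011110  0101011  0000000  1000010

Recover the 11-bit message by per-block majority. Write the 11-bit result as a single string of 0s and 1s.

Block 1 (0000101): 2 ones → 0
Block 2 (0000000): 0 ones → 0
Block 3 (1101111): 6 ones → 1
Block 4 (0100000): 1 one → 0
Block 5 (0000000): 0 ones → 0
Block 6 (0000100): 1 one → 0
Block 7 (0000000): 0 ones → 0
Block 8 (0011110): 4 ones → 1
Block 9 (0101011): 4 ones → 1
Block 10 (0000000): 0 ones → 0
Block 11 (1000010): 2 ones → 0

00100001100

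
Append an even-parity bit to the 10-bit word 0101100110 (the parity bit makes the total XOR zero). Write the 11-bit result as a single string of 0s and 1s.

01011001101

XOR of the 10 data bits: 0⊕1⊕0⊕1⊕1⊕0⊕0⊕1⊕1⊕0 = 1
Parity bit = 1 (so all 11 bits XOR to 0).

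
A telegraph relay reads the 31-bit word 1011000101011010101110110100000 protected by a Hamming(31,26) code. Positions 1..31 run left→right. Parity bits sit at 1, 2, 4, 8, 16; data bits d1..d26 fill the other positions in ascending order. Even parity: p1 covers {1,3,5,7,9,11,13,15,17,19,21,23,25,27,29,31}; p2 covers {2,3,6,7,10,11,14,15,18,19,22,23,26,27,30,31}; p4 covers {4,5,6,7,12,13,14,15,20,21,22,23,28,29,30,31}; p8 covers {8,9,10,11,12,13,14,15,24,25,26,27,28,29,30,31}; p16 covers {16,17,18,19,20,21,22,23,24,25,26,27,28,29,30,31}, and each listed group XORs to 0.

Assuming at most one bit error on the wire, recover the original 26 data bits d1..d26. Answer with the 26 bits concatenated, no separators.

10000101101101110110101000

s1 (pos 1,3,5,7,9,11,13,15,17,19,21,23,25,27,29,31): 1⊕1⊕0⊕0⊕0⊕0⊕1⊕1⊕1⊕1⊕1⊕1⊕0⊕0⊕0⊕0 = 0
s2 (pos 2,3,6,7,10,11,14,15,18,19,22,23,26,27,30,31): 0⊕1⊕0⊕0⊕1⊕0⊕0⊕1⊕0⊕1⊕0⊕1⊕1⊕0⊕0⊕0 = 0
s4 (pos 4,5,6,7,12,13,14,15,20,21,22,23,28,29,30,31): 1⊕0⊕0⊕0⊕1⊕1⊕0⊕1⊕1⊕1⊕0⊕1⊕0⊕0⊕0⊕0 = 1
s8 (pos 8,9,10,11,12,13,14,15,24,25,26,27,28,29,30,31): 1⊕0⊕1⊕0⊕1⊕1⊕0⊕1⊕1⊕0⊕1⊕0⊕0⊕0⊕0⊕0 = 1
s16 (pos 16,17,18,19,20,21,22,23,24,25,26,27,28,29,30,31): 0⊕1⊕0⊕1⊕1⊕1⊕0⊕1⊕1⊕0⊕1⊕0⊕0⊕0⊕0⊕0 = 1
Syndrome s16…s1 = 11100 → error at position 28.
Flip position 28: 1011000101011010101110110100000 → 1011000101011010101110110101000
Read data bits from positions 3,5,6,7,9,10,11,12,13,14,15,17,18,19,20,21,22,23,24,25,26,27,28,29,30,31: 10000101101101110110101000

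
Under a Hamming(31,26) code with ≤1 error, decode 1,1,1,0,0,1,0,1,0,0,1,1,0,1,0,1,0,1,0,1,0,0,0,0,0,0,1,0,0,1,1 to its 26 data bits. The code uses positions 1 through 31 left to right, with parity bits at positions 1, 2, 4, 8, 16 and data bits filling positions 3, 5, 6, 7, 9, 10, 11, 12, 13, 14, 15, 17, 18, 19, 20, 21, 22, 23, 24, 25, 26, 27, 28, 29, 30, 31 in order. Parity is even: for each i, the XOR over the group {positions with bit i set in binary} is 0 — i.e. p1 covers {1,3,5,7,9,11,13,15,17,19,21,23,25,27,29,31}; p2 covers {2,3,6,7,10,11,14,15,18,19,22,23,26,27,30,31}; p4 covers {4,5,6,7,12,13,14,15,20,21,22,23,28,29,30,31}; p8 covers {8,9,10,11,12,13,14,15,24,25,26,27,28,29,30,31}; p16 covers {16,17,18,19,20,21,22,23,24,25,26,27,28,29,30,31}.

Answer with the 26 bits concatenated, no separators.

s1 (pos 1,3,5,7,9,11,13,15,17,19,21,23,25,27,29,31): 1⊕1⊕0⊕0⊕0⊕1⊕0⊕0⊕0⊕0⊕0⊕0⊕0⊕1⊕0⊕1 = 1
s2 (pos 2,3,6,7,10,11,14,15,18,19,22,23,26,27,30,31): 1⊕1⊕1⊕0⊕0⊕1⊕1⊕0⊕1⊕0⊕0⊕0⊕0⊕1⊕1⊕1 = 1
s4 (pos 4,5,6,7,12,13,14,15,20,21,22,23,28,29,30,31): 0⊕0⊕1⊕0⊕1⊕0⊕1⊕0⊕1⊕0⊕0⊕0⊕0⊕0⊕1⊕1 = 0
s8 (pos 8,9,10,11,12,13,14,15,24,25,26,27,28,29,30,31): 1⊕0⊕0⊕1⊕1⊕0⊕1⊕0⊕0⊕0⊕0⊕1⊕0⊕0⊕1⊕1 = 1
s16 (pos 16,17,18,19,20,21,22,23,24,25,26,27,28,29,30,31): 1⊕0⊕1⊕0⊕1⊕0⊕0⊕0⊕0⊕0⊕0⊕1⊕0⊕0⊕1⊕1 = 0
Syndrome s16…s1 = 01011 → error at position 11.
Flip position 11: 1110010100110101010100000010011 → 1110010100010101010100000010011
Read data bits from positions 3,5,6,7,9,10,11,12,13,14,15,17,18,19,20,21,22,23,24,25,26,27,28,29,30,31: 10100001010010100000010011

10100001010010100000010011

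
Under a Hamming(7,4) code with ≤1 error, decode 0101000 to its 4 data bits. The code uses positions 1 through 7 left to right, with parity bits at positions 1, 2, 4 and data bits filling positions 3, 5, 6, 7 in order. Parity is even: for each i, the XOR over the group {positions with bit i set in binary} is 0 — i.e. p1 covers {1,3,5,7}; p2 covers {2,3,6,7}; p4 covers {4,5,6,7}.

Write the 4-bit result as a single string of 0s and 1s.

s1 (pos 1,3,5,7): 0⊕0⊕0⊕0 = 0
s2 (pos 2,3,6,7): 1⊕0⊕0⊕0 = 1
s4 (pos 4,5,6,7): 1⊕0⊕0⊕0 = 1
Syndrome s4…s1 = 110 → error at position 6.
Flip position 6: 0101000 → 0101010
Read data bits from positions 3,5,6,7: 0010

0010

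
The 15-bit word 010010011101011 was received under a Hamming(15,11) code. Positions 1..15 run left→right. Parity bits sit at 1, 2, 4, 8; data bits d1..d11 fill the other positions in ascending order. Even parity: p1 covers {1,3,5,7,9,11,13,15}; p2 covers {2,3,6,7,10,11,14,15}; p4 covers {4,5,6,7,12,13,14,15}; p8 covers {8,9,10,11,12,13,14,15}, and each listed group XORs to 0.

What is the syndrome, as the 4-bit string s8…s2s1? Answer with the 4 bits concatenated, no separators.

s1 (pos 1,3,5,7,9,11,13,15): 0⊕0⊕1⊕0⊕1⊕0⊕0⊕1 = 1
s2 (pos 2,3,6,7,10,11,14,15): 1⊕0⊕0⊕0⊕1⊕0⊕1⊕1 = 0
s4 (pos 4,5,6,7,12,13,14,15): 0⊕1⊕0⊕0⊕1⊕0⊕1⊕1 = 0
s8 (pos 8,9,10,11,12,13,14,15): 1⊕1⊕1⊕0⊕1⊕0⊕1⊕1 = 0
Syndrome s8…s1 = 0001 → error at position 1.

0001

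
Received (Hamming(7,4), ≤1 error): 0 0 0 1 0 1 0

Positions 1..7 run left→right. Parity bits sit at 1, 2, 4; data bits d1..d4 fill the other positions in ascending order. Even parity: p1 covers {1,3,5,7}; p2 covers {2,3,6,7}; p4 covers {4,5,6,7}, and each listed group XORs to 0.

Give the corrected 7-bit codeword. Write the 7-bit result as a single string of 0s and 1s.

0101010

s1 (pos 1,3,5,7): 0⊕0⊕0⊕0 = 0
s2 (pos 2,3,6,7): 0⊕0⊕1⊕0 = 1
s4 (pos 4,5,6,7): 1⊕0⊕1⊕0 = 0
Syndrome s4…s1 = 010 → error at position 2.
Flip position 2: 0001010 → 0101010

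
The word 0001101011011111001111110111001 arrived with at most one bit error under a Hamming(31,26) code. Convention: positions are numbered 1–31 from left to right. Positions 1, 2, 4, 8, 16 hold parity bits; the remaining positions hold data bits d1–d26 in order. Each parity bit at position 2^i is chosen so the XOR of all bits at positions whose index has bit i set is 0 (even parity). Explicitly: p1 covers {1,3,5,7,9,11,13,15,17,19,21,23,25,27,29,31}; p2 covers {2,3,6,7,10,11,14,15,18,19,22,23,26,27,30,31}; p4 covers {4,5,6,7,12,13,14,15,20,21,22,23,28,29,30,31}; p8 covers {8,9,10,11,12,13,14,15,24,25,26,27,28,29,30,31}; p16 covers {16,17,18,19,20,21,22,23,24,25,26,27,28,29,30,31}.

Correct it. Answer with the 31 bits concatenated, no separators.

0001101011011111001111110110001

s1 (pos 1,3,5,7,9,11,13,15,17,19,21,23,25,27,29,31): 0⊕0⊕1⊕1⊕1⊕0⊕1⊕1⊕0⊕1⊕1⊕1⊕0⊕1⊕0⊕1 = 0
s2 (pos 2,3,6,7,10,11,14,15,18,19,22,23,26,27,30,31): 0⊕0⊕0⊕1⊕1⊕0⊕1⊕1⊕0⊕1⊕1⊕1⊕1⊕1⊕0⊕1 = 0
s4 (pos 4,5,6,7,12,13,14,15,20,21,22,23,28,29,30,31): 1⊕1⊕0⊕1⊕1⊕1⊕1⊕1⊕1⊕1⊕1⊕1⊕1⊕0⊕0⊕1 = 1
s8 (pos 8,9,10,11,12,13,14,15,24,25,26,27,28,29,30,31): 0⊕1⊕1⊕0⊕1⊕1⊕1⊕1⊕1⊕0⊕1⊕1⊕1⊕0⊕0⊕1 = 1
s16 (pos 16,17,18,19,20,21,22,23,24,25,26,27,28,29,30,31): 1⊕0⊕0⊕1⊕1⊕1⊕1⊕1⊕1⊕0⊕1⊕1⊕1⊕0⊕0⊕1 = 1
Syndrome s16…s1 = 11100 → error at position 28.
Flip position 28: 0001101011011111001111110111001 → 0001101011011111001111110110001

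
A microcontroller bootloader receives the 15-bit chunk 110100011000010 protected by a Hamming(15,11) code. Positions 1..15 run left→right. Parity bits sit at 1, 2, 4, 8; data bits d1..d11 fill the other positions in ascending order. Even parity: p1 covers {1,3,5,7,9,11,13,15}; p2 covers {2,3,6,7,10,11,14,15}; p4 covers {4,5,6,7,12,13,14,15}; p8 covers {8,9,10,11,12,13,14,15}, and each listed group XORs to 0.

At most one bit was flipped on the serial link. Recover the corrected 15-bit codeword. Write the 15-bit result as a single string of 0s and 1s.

s1 (pos 1,3,5,7,9,11,13,15): 1⊕0⊕0⊕0⊕1⊕0⊕0⊕0 = 0
s2 (pos 2,3,6,7,10,11,14,15): 1⊕0⊕0⊕0⊕0⊕0⊕1⊕0 = 0
s4 (pos 4,5,6,7,12,13,14,15): 1⊕0⊕0⊕0⊕0⊕0⊕1⊕0 = 0
s8 (pos 8,9,10,11,12,13,14,15): 1⊕1⊕0⊕0⊕0⊕0⊕1⊕0 = 1
Syndrome s8…s1 = 1000 → error at position 8.
Flip position 8: 110100011000010 → 110100001000010

110100001000010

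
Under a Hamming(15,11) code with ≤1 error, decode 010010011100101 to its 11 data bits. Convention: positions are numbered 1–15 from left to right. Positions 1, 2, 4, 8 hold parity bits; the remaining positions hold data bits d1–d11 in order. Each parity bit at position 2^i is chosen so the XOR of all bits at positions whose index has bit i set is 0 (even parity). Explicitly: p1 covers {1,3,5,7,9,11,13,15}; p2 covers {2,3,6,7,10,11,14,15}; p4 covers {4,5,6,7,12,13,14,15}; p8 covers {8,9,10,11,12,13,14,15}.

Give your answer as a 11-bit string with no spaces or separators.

s1 (pos 1,3,5,7,9,11,13,15): 0⊕0⊕1⊕0⊕1⊕0⊕1⊕1 = 0
s2 (pos 2,3,6,7,10,11,14,15): 1⊕0⊕0⊕0⊕1⊕0⊕0⊕1 = 1
s4 (pos 4,5,6,7,12,13,14,15): 0⊕1⊕0⊕0⊕0⊕1⊕0⊕1 = 1
s8 (pos 8,9,10,11,12,13,14,15): 1⊕1⊕1⊕0⊕0⊕1⊕0⊕1 = 1
Syndrome s8…s1 = 1110 → error at position 14.
Flip position 14: 010010011100101 → 010010011100111
Read data bits from positions 3,5,6,7,9,10,11,12,13,14,15: 01001100111

01001100111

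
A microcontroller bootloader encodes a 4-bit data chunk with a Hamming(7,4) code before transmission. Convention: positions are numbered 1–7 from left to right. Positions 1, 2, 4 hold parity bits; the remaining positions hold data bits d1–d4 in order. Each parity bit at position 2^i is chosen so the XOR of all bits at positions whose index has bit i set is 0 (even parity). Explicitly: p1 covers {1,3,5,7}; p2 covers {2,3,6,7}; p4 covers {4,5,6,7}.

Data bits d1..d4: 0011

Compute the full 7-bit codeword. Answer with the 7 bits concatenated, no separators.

Place data at non-parity positions: p1 p2 0 p4 0 1 1
p1 (pos 1,3,5,7): XOR of data positions = 0⊕0⊕1 = 1
p2 (pos 2,3,6,7): XOR of data positions = 0⊕1⊕1 = 0
p4 (pos 4,5,6,7): XOR of data positions = 0⊕1⊕1 = 0
Codeword: 1000011

1000011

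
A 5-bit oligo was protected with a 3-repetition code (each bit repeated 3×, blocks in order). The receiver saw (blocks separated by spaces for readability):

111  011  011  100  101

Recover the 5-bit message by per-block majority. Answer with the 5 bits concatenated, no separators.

11101

Block 1 (111): 3 ones → 1
Block 2 (011): 2 ones → 1
Block 3 (011): 2 ones → 1
Block 4 (100): 1 one → 0
Block 5 (101): 2 ones → 1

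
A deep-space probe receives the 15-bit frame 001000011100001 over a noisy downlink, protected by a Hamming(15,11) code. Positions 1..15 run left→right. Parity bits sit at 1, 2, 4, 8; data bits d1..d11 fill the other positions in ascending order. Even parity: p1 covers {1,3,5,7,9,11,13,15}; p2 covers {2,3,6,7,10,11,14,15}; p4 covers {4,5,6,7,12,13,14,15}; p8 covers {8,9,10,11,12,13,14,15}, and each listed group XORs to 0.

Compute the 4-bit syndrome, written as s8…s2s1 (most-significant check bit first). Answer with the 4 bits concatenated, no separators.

s1 (pos 1,3,5,7,9,11,13,15): 0⊕1⊕0⊕0⊕1⊕0⊕0⊕1 = 1
s2 (pos 2,3,6,7,10,11,14,15): 0⊕1⊕0⊕0⊕1⊕0⊕0⊕1 = 1
s4 (pos 4,5,6,7,12,13,14,15): 0⊕0⊕0⊕0⊕0⊕0⊕0⊕1 = 1
s8 (pos 8,9,10,11,12,13,14,15): 1⊕1⊕1⊕0⊕0⊕0⊕0⊕1 = 0
Syndrome s8…s1 = 0111 → error at position 7.

0111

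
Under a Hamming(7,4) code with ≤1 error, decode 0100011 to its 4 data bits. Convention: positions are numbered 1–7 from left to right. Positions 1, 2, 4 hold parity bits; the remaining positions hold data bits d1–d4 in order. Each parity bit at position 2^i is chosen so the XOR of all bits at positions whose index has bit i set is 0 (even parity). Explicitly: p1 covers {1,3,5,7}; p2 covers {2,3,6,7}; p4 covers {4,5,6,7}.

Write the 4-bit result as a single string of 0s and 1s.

s1 (pos 1,3,5,7): 0⊕0⊕0⊕1 = 1
s2 (pos 2,3,6,7): 1⊕0⊕1⊕1 = 1
s4 (pos 4,5,6,7): 0⊕0⊕1⊕1 = 0
Syndrome s4…s1 = 011 → error at position 3.
Flip position 3: 0100011 → 0110011
Read data bits from positions 3,5,6,7: 1011

1011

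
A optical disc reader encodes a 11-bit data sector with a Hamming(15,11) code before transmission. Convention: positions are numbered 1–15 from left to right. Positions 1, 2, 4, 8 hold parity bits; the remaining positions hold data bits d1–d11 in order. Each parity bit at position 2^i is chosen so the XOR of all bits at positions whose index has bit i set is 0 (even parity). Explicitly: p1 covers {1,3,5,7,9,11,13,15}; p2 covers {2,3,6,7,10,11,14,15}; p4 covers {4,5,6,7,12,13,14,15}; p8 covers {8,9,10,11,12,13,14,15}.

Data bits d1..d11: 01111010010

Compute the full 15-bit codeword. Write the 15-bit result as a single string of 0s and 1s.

000011111010010

Place data at non-parity positions: p1 p2 0 p4 1 1 1 p8 1 0 1 0 0 1 0
p1 (pos 1,3,5,7,9,11,13,15): XOR of data positions = 0⊕1⊕1⊕1⊕1⊕0⊕0 = 0
p2 (pos 2,3,6,7,10,11,14,15): XOR of data positions = 0⊕1⊕1⊕0⊕1⊕1⊕0 = 0
p4 (pos 4,5,6,7,12,13,14,15): XOR of data positions = 1⊕1⊕1⊕0⊕0⊕1⊕0 = 0
p8 (pos 8,9,10,11,12,13,14,15): XOR of data positions = 1⊕0⊕1⊕0⊕0⊕1⊕0 = 1
Codeword: 000011111010010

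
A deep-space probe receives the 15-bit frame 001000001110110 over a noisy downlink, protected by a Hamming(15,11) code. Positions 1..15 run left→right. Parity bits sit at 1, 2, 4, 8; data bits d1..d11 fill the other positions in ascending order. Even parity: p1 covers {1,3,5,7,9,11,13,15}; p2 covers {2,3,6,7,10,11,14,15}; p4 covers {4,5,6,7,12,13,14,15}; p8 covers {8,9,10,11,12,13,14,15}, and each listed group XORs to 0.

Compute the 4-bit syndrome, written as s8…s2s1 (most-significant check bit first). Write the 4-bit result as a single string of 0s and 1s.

1000

s1 (pos 1,3,5,7,9,11,13,15): 0⊕1⊕0⊕0⊕1⊕1⊕1⊕0 = 0
s2 (pos 2,3,6,7,10,11,14,15): 0⊕1⊕0⊕0⊕1⊕1⊕1⊕0 = 0
s4 (pos 4,5,6,7,12,13,14,15): 0⊕0⊕0⊕0⊕0⊕1⊕1⊕0 = 0
s8 (pos 8,9,10,11,12,13,14,15): 0⊕1⊕1⊕1⊕0⊕1⊕1⊕0 = 1
Syndrome s8…s1 = 1000 → error at position 8.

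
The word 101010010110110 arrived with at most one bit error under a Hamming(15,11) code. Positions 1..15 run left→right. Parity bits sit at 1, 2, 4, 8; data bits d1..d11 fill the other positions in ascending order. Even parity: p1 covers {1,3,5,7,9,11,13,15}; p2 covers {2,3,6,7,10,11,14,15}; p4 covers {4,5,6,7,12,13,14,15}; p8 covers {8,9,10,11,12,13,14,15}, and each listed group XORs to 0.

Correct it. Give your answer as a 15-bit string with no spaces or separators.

101010010110010

s1 (pos 1,3,5,7,9,11,13,15): 1⊕1⊕1⊕0⊕0⊕1⊕1⊕0 = 1
s2 (pos 2,3,6,7,10,11,14,15): 0⊕1⊕0⊕0⊕1⊕1⊕1⊕0 = 0
s4 (pos 4,5,6,7,12,13,14,15): 0⊕1⊕0⊕0⊕0⊕1⊕1⊕0 = 1
s8 (pos 8,9,10,11,12,13,14,15): 1⊕0⊕1⊕1⊕0⊕1⊕1⊕0 = 1
Syndrome s8…s1 = 1101 → error at position 13.
Flip position 13: 101010010110110 → 101010010110010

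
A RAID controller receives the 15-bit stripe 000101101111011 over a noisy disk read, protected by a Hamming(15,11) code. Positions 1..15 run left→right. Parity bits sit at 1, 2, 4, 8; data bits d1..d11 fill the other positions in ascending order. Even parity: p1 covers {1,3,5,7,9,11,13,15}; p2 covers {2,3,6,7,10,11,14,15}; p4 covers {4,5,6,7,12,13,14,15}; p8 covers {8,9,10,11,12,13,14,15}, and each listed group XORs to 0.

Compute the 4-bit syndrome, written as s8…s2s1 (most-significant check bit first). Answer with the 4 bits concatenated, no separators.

s1 (pos 1,3,5,7,9,11,13,15): 0⊕0⊕0⊕1⊕1⊕1⊕0⊕1 = 0
s2 (pos 2,3,6,7,10,11,14,15): 0⊕0⊕1⊕1⊕1⊕1⊕1⊕1 = 0
s4 (pos 4,5,6,7,12,13,14,15): 1⊕0⊕1⊕1⊕1⊕0⊕1⊕1 = 0
s8 (pos 8,9,10,11,12,13,14,15): 0⊕1⊕1⊕1⊕1⊕0⊕1⊕1 = 0
Syndrome s8…s1 = 0000 → no error.

0000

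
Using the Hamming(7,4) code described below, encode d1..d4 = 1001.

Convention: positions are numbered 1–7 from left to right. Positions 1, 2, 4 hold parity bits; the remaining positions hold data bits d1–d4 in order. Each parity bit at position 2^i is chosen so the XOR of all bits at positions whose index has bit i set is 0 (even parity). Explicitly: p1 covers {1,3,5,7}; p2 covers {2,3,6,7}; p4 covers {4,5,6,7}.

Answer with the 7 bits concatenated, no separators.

0011001

Place data at non-parity positions: p1 p2 1 p4 0 0 1
p1 (pos 1,3,5,7): XOR of data positions = 1⊕0⊕1 = 0
p2 (pos 2,3,6,7): XOR of data positions = 1⊕0⊕1 = 0
p4 (pos 4,5,6,7): XOR of data positions = 0⊕0⊕1 = 1
Codeword: 0011001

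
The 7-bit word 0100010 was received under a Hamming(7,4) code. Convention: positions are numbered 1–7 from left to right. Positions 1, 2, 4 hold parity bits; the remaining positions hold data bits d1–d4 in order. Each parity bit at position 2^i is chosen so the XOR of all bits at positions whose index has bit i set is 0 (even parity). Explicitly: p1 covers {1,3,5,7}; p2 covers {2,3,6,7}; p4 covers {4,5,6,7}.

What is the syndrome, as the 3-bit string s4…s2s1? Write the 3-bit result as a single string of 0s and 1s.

100

s1 (pos 1,3,5,7): 0⊕0⊕0⊕0 = 0
s2 (pos 2,3,6,7): 1⊕0⊕1⊕0 = 0
s4 (pos 4,5,6,7): 0⊕0⊕1⊕0 = 1
Syndrome s4…s1 = 100 → error at position 4.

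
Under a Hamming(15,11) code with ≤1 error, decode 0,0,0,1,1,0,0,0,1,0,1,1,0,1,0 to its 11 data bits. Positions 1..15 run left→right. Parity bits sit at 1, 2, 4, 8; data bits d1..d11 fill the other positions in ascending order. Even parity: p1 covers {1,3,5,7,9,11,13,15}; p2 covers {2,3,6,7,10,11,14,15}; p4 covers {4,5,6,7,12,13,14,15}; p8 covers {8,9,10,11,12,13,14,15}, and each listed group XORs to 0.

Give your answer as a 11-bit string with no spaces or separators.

s1 (pos 1,3,5,7,9,11,13,15): 0⊕0⊕1⊕0⊕1⊕1⊕0⊕0 = 1
s2 (pos 2,3,6,7,10,11,14,15): 0⊕0⊕0⊕0⊕0⊕1⊕1⊕0 = 0
s4 (pos 4,5,6,7,12,13,14,15): 1⊕1⊕0⊕0⊕1⊕0⊕1⊕0 = 0
s8 (pos 8,9,10,11,12,13,14,15): 0⊕1⊕0⊕1⊕1⊕0⊕1⊕0 = 0
Syndrome s8…s1 = 0001 → error at position 1.
Flip position 1: 000110001011010 → 100110001011010
Read data bits from positions 3,5,6,7,9,10,11,12,13,14,15: 01001011010

01001011010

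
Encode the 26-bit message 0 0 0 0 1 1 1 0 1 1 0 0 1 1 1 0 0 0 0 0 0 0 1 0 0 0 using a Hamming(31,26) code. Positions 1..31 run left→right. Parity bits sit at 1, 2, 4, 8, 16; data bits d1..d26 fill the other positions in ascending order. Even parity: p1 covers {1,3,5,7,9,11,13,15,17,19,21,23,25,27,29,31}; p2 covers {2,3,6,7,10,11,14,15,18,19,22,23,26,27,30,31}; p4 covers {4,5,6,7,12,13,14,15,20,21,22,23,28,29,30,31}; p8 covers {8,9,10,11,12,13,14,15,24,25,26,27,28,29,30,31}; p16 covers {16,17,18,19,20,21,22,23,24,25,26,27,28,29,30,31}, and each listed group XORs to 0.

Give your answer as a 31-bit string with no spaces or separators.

Place data at non-parity positions: p1 p2 0 p4 0 0 0 p8 1 1 1 0 1 1 0 p16 0 1 1 1 0 0 0 0 0 0 0 1 0 0 0
p1 (pos 1,3,5,7,9,11,13,15,17,19,21,23,25,27,29,31): XOR of data positions = 0⊕0⊕0⊕1⊕1⊕1⊕0⊕0⊕1⊕0⊕0⊕0⊕0⊕0⊕0 = 0
p2 (pos 2,3,6,7,10,11,14,15,18,19,22,23,26,27,30,31): XOR of data positions = 0⊕0⊕0⊕1⊕1⊕1⊕0⊕1⊕1⊕0⊕0⊕0⊕0⊕0⊕0 = 1
p4 (pos 4,5,6,7,12,13,14,15,20,21,22,23,28,29,30,31): XOR of data positions = 0⊕0⊕0⊕0⊕1⊕1⊕0⊕1⊕0⊕0⊕0⊕1⊕0⊕0⊕0 = 0
p8 (pos 8,9,10,11,12,13,14,15,24,25,26,27,28,29,30,31): XOR of data positions = 1⊕1⊕1⊕0⊕1⊕1⊕0⊕0⊕0⊕0⊕0⊕1⊕0⊕0⊕0 = 0
p16 (pos 16,17,18,19,20,21,22,23,24,25,26,27,28,29,30,31): XOR of data positions = 0⊕1⊕1⊕1⊕0⊕0⊕0⊕0⊕0⊕0⊕0⊕1⊕0⊕0⊕0 = 0
Codeword: 0100000011101100011100000001000

0100000011101100011100000001000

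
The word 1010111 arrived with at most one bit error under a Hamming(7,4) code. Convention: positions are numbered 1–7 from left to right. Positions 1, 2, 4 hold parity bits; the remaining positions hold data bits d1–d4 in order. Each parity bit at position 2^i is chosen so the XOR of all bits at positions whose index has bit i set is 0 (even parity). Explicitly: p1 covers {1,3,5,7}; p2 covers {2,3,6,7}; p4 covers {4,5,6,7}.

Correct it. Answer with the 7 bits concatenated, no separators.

s1 (pos 1,3,5,7): 1⊕1⊕1⊕1 = 0
s2 (pos 2,3,6,7): 0⊕1⊕1⊕1 = 1
s4 (pos 4,5,6,7): 0⊕1⊕1⊕1 = 1
Syndrome s4…s1 = 110 → error at position 6.
Flip position 6: 1010111 → 1010101

1010101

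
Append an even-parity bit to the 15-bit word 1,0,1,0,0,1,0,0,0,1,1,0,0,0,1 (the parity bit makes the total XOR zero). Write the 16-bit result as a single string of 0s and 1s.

1010010001100010

XOR of the 15 data bits: 1⊕0⊕1⊕0⊕0⊕1⊕0⊕0⊕0⊕1⊕1⊕0⊕0⊕0⊕1 = 0
Parity bit = 0 (so all 16 bits XOR to 0).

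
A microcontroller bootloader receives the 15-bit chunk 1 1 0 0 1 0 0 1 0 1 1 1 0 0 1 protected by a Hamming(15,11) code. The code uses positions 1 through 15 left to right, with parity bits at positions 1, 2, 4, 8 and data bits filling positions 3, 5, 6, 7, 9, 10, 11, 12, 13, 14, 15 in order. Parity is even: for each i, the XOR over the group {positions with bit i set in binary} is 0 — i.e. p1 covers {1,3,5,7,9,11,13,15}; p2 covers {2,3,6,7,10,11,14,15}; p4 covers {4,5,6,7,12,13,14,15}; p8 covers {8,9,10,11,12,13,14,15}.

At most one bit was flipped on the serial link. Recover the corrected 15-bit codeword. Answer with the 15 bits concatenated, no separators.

110010010110001

s1 (pos 1,3,5,7,9,11,13,15): 1⊕0⊕1⊕0⊕0⊕1⊕0⊕1 = 0
s2 (pos 2,3,6,7,10,11,14,15): 1⊕0⊕0⊕0⊕1⊕1⊕0⊕1 = 0
s4 (pos 4,5,6,7,12,13,14,15): 0⊕1⊕0⊕0⊕1⊕0⊕0⊕1 = 1
s8 (pos 8,9,10,11,12,13,14,15): 1⊕0⊕1⊕1⊕1⊕0⊕0⊕1 = 1
Syndrome s8…s1 = 1100 → error at position 12.
Flip position 12: 110010010111001 → 110010010110001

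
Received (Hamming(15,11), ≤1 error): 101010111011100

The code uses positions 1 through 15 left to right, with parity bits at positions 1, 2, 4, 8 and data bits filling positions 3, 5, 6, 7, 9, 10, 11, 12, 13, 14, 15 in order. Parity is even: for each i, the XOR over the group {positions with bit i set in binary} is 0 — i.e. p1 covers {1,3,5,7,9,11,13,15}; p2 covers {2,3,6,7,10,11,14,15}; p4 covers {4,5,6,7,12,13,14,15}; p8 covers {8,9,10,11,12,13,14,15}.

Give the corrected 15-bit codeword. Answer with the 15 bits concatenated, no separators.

101010111001100

s1 (pos 1,3,5,7,9,11,13,15): 1⊕1⊕1⊕1⊕1⊕1⊕1⊕0 = 1
s2 (pos 2,3,6,7,10,11,14,15): 0⊕1⊕0⊕1⊕0⊕1⊕0⊕0 = 1
s4 (pos 4,5,6,7,12,13,14,15): 0⊕1⊕0⊕1⊕1⊕1⊕0⊕0 = 0
s8 (pos 8,9,10,11,12,13,14,15): 1⊕1⊕0⊕1⊕1⊕1⊕0⊕0 = 1
Syndrome s8…s1 = 1011 → error at position 11.
Flip position 11: 101010111011100 → 101010111001100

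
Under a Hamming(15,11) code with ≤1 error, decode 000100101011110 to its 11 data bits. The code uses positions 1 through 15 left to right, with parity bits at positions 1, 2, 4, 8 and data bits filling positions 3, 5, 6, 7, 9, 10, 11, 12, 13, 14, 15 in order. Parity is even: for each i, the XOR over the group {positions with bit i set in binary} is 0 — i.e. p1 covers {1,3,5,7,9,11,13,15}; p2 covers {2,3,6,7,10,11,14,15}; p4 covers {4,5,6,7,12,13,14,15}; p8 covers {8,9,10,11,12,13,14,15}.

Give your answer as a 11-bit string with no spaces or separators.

00011011100

s1 (pos 1,3,5,7,9,11,13,15): 0⊕0⊕0⊕1⊕1⊕1⊕1⊕0 = 0
s2 (pos 2,3,6,7,10,11,14,15): 0⊕0⊕0⊕1⊕0⊕1⊕1⊕0 = 1
s4 (pos 4,5,6,7,12,13,14,15): 1⊕0⊕0⊕1⊕1⊕1⊕1⊕0 = 1
s8 (pos 8,9,10,11,12,13,14,15): 0⊕1⊕0⊕1⊕1⊕1⊕1⊕0 = 1
Syndrome s8…s1 = 1110 → error at position 14.
Flip position 14: 000100101011110 → 000100101011100
Read data bits from positions 3,5,6,7,9,10,11,12,13,14,15: 00011011100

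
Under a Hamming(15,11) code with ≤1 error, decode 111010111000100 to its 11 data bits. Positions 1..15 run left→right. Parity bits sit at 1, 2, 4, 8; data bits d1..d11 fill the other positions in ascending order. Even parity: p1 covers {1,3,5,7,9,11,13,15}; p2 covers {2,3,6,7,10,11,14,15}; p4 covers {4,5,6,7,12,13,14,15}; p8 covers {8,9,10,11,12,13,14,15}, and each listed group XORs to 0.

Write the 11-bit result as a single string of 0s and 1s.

11011000110

s1 (pos 1,3,5,7,9,11,13,15): 1⊕1⊕1⊕1⊕1⊕0⊕1⊕0 = 0
s2 (pos 2,3,6,7,10,11,14,15): 1⊕1⊕0⊕1⊕0⊕0⊕0⊕0 = 1
s4 (pos 4,5,6,7,12,13,14,15): 0⊕1⊕0⊕1⊕0⊕1⊕0⊕0 = 1
s8 (pos 8,9,10,11,12,13,14,15): 1⊕1⊕0⊕0⊕0⊕1⊕0⊕0 = 1
Syndrome s8…s1 = 1110 → error at position 14.
Flip position 14: 111010111000100 → 111010111000110
Read data bits from positions 3,5,6,7,9,10,11,12,13,14,15: 11011000110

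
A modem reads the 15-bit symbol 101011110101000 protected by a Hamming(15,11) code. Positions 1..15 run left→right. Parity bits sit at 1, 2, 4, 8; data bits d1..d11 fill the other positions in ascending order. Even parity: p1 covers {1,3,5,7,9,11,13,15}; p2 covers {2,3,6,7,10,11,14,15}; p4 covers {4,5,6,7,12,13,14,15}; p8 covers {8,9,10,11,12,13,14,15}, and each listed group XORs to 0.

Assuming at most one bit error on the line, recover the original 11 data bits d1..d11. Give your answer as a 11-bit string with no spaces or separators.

11110101000

s1 (pos 1,3,5,7,9,11,13,15): 1⊕1⊕1⊕1⊕0⊕0⊕0⊕0 = 0
s2 (pos 2,3,6,7,10,11,14,15): 0⊕1⊕1⊕1⊕1⊕0⊕0⊕0 = 0
s4 (pos 4,5,6,7,12,13,14,15): 0⊕1⊕1⊕1⊕1⊕0⊕0⊕0 = 0
s8 (pos 8,9,10,11,12,13,14,15): 1⊕0⊕1⊕0⊕1⊕0⊕0⊕0 = 1
Syndrome s8…s1 = 1000 → error at position 8.
Flip position 8: 101011110101000 → 101011100101000
Read data bits from positions 3,5,6,7,9,10,11,12,13,14,15: 11110101000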